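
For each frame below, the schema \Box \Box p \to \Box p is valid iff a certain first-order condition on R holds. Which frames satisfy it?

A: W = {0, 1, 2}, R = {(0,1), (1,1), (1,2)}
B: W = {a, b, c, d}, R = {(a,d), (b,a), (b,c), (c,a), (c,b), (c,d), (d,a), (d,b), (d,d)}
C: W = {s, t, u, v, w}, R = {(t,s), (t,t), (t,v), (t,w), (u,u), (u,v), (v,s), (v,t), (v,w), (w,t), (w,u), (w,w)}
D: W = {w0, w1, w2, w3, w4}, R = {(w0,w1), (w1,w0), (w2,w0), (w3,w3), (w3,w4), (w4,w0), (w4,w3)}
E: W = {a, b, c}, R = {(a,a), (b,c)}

Frame correspondent (Sahlqvist): \forall x \forall y (Rxy \to \exists z (Rxz \wedge Rzy)) — i.e. density.
A: condition met.
B: fails — Rbc but no z with Rbz and Rzc.
C: condition met.
D: fails — Rw1w0 but no z with Rw1z and Rzw0.
E: fails — Rbc but no z with Rbz and Rzc.

A, C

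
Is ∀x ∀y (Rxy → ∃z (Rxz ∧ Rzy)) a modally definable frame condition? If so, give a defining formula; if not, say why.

The condition is density. A defining modal formula is □□q → □q.

Yes — defined by □□q → □q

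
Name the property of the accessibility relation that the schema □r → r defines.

This is the T axiom.
It corresponds to reflexivity: ∀x Rxx.

reflexivity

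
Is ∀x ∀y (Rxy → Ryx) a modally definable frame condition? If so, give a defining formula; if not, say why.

This is a Sahlqvist condition; the B axiom p → □◇p defines it.
Suppose p→□◇p is valid. Take Rxy and set V(p)={x}. Then p at x, so □◇p at x, so ◇p at y, so some z with Ryz has p; z=x, i.e. Ryx.

Definable; p → □◇p defines it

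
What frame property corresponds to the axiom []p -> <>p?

This is the D axiom.
Its frame correspondent is seriality — forall x exists y Rxy.

seriality: forall x exists y Rxy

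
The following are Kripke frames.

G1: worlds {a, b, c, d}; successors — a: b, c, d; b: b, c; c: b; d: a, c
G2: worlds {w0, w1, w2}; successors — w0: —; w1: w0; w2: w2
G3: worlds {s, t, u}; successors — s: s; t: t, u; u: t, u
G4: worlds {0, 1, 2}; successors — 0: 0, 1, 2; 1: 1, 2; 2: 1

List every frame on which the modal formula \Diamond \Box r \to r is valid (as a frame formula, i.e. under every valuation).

Frame correspondent (Sahlqvist): \forall x \forall y (Rxy \to Ryx) — i.e. symmetry.
G1: fails — Rdc but not Rcd.
G2: fails — Rw1w0 but not Rw0w1.
G3: ✓.
G4: fails — R02 but not R20.

G3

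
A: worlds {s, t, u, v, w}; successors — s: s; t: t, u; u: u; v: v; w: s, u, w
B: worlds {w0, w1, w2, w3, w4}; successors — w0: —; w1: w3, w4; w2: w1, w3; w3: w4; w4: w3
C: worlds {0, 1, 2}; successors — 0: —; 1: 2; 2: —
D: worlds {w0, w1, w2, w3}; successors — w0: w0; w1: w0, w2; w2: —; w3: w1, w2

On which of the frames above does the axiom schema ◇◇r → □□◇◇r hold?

C

Frame correspondent (Sahlqvist): ∀x ∀y ∀z ((xR²y ∧ xR²z) → ∃w (y = w ∧ zR²w)) — i.e. a generalized confluence (Geach) condition.
A: fails — tR²t, tR²u but no w* with t=w* and uR²w*.
B: fails — w1R²w3, w1R²w4 but no w with w3=w and w4R²w.
C: satisfies the condition.
D: fails — w3R²w0, w3R²w2 but no w with w0=w and w2R²w.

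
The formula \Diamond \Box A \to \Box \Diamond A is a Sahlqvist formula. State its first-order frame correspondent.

convergence: \forall x \forall y \forall z (Rxy \wedge Rxz \to \exists w (Ryw \wedge Rzw))

Suppose ◇□A→□◇A is valid. Take Rxy, Rxz and set V(A)={w : Ryw}. Then □A at y so ◇□A at x, so □◇A at x, so ◇A at z, giving w with Rzw and Ryw.
Conversely, any frame satisfying \forall x \forall y \forall z (Rxy \wedge Rxz \to \exists w (Ryw \wedge Rzw)) validates the schema.
So the correspondent is convergence.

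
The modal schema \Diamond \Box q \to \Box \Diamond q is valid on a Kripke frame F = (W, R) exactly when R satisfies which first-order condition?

Suppose ◇□q→□◇q is valid. Take Rxy, Rxz and set V(q)={w : Ryw}. Then □q at y so ◇□q at x, so □◇q at x, so ◇q at z, giving w with Rzw and Ryw.
Conversely, any frame satisfying \forall x \forall y \forall z (Rxy \wedge Rxz \to \exists w (Ryw \wedge Rzw)) validates the schema.
Frame condition: \forall x \forall y \forall z (Rxy \wedge Rxz \to \exists w (Ryw \wedge Rzw)).

Convergence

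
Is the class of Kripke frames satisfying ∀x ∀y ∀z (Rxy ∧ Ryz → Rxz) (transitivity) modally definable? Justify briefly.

This is a Sahlqvist condition; the 4 axiom □p → □□p defines it.
Suppose □p→□□p is valid. Take Rxy, Ryz and set V(p)={w : Rxw}. Then □p at x, so □□p at x, so □p at y, so p at z, i.e. Rxz.

Definable; □p → □□p defines it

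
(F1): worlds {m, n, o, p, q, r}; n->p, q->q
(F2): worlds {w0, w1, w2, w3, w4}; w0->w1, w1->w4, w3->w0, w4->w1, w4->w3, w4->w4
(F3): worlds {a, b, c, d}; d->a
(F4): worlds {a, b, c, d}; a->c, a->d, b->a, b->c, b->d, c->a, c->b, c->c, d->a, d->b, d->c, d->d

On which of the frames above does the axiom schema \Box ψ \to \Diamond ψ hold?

The schema corresponds to seriality: \forall x \exists y Rxy.
(F1): fails — world m has no successor.
(F2): fails — world w2 has no successor.
(F3): fails — world a has no successor.
(F4): condition met.
Valid on: (F4).

(F4)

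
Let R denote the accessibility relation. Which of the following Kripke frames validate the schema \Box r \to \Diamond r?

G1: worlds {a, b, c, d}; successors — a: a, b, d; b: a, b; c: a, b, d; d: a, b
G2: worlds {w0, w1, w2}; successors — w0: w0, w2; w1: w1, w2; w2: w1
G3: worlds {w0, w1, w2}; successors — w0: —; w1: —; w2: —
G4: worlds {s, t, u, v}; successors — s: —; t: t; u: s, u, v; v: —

Frame correspondent (Sahlqvist): \forall x \exists y Rxy — i.e. seriality.
G1: condition met.
G2: condition met.
G3: fails — world w0 has no successor.
G4: fails — world s has no successor.

G1, G2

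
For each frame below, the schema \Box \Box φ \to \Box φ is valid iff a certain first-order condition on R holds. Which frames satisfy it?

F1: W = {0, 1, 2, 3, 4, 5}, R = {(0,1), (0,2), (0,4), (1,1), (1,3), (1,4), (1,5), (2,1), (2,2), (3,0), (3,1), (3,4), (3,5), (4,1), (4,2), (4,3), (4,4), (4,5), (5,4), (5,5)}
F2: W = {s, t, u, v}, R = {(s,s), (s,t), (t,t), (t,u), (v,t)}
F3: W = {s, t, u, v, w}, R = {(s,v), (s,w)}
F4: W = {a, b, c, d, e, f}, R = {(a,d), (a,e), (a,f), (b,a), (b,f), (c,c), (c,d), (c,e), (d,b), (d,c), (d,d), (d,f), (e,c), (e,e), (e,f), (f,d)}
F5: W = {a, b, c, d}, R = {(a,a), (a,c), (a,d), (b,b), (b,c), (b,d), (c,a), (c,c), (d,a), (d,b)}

F2, F5

The schema corresponds to density: \forall x \forall y (Rxy \to \exists z (Rxz \wedge Rzy)).
F1: fails — R30 but no z with R3z and Rz0.
F2: condition met.
F3: fails — Rsv but no z with Rsz and Rzv.
F4: fails — Rba but no z with Rbz and Rza.
F5: condition met.
Valid on: F2, F5.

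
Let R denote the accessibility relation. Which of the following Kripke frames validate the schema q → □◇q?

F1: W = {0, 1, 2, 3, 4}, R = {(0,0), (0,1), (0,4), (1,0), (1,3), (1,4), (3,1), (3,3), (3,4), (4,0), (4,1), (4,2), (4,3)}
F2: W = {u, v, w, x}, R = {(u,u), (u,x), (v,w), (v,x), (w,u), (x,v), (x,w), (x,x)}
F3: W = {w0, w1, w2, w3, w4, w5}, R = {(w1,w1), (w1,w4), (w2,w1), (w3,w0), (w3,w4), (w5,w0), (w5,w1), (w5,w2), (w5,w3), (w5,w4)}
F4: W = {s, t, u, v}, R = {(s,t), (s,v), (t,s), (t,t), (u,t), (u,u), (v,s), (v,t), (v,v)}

Frame correspondent (Sahlqvist): ∀x ∀y (Rxy → Ryx) — i.e. symmetry.
F1: fails — R42 but not R24.
F2: fails — Rxw but not Rwx.
F3: fails — Rw5w2 but not Rw2w5.
F4: fails — Rut but not Rtu.
Valid on no frame.

none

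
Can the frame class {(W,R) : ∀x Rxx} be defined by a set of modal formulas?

Yes — defined by □p → p

This is a Sahlqvist condition; the T axiom □p → p defines it.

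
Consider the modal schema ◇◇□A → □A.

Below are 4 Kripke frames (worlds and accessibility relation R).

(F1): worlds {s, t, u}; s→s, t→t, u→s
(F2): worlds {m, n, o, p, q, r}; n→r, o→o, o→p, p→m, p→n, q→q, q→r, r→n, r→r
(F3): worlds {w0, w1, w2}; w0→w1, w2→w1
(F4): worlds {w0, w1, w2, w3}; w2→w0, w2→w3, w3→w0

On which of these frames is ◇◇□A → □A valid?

(F1), (F3)

This is the axiom for a generalized confluence (Geach) condition; its first-order frame correspondent is ∀x ∀y ∀z ((xR²y ∧ xRz) → ∃w (yRw ∧ z = w)).
(F1): holds.
(F2): fails — oR²m, oRo but no w with mRw and o=w.
(F3): holds.
(F4): fails — w2R²w0, w2Rw0 but no w with w0Rw and w0=w.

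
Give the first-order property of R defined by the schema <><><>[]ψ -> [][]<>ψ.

This is a Sahlqvist (Geach-type) schema ◇^3□^1ψ → □^2◇^1ψ.
Minimal-valuation argument: fix x; take any y with xR^3y and any z with xR^2z. Set V(ψ) to the set of worlds R-reachable from y in exactly 1 step. Then □^1ψ holds at y, so the antecedent holds at x; validity forces ◇^1ψ at z, giving a w with zR^1w and yR^1w.
First-order correspondent: forall x forall y forall z ((x R^3 y & x R^2 z) -> exists w (yRw & zRw)).

forall x forall y forall z ((x R^3 y & x R^2 z) -> exists w (yRw & zRw))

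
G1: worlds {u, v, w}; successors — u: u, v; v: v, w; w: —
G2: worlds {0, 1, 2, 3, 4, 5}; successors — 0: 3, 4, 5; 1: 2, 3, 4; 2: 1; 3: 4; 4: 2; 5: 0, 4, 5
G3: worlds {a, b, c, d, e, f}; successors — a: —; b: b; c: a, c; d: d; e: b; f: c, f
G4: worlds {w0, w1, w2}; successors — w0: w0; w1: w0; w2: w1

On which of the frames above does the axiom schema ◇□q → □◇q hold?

G4

The schema corresponds to convergence: ∀x ∀y ∀z (Rxy ∧ Rxz → ∃w (Ryw ∧ Rzw)).
G1: fails — Rvw and Rvw but w and w have no common successor.
G2: fails — R04 and R03 but 4 and 3 have no common successor.
G3: fails — Rcc and Rca but c and a have no common successor.
G4: ✓.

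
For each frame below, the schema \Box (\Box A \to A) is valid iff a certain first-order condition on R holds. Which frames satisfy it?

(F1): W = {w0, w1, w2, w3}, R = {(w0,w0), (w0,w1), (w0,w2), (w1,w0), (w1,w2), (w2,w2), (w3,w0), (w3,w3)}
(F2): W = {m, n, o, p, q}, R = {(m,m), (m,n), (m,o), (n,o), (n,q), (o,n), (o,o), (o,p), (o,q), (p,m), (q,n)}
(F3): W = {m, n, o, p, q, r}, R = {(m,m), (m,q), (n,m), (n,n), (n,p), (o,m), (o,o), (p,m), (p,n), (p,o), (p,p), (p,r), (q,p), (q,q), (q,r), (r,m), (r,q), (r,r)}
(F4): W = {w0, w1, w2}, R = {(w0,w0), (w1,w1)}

This is the axiom for shift-reflexivity; its first-order frame correspondent is \forall x \forall y (Rxy \to Ryy).
(F1): fails — Rw0w1 but not Rw1w1.
(F2): fails — Ron but not Rnn.
(F3): condition met.
(F4): condition met.

(F3), (F4)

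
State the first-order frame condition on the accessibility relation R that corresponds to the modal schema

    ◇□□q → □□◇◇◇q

∀x ∀y ∀z ((xRy ∧ xR²z) → ∃w (yR²w ∧ zR³w))

This is a Sahlqvist (Geach-type) schema ◇^1□^2q → □^2◇^3q.
First-order correspondent: ∀x ∀y ∀z ((xRy ∧ xR²z) → ∃w (yR²w ∧ zR³w)).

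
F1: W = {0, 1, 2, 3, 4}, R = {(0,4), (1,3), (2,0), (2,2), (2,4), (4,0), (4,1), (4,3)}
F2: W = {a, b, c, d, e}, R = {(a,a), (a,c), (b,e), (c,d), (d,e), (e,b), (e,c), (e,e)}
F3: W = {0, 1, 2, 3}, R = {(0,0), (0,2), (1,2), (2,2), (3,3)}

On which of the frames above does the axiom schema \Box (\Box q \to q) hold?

This is the axiom for shift-reflexivity; its first-order frame correspondent is \forall x \forall y (Rxy \to Ryy).
F1: fails — R43 but not R33.
F2: fails — Rcd but not Rdd.
F3: satisfies the condition.
Valid on: F3.

F3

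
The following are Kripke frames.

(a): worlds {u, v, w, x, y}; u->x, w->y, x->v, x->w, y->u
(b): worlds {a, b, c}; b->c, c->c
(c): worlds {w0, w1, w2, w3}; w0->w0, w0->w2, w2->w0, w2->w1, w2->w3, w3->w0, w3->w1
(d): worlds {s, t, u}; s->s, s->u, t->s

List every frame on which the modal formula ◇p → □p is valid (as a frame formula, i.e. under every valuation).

Frame correspondent (Sahlqvist): ∀x ∀y ∀z (Rxy ∧ Rxz → y = z) — i.e. partial functionality.
(a): fails — x sees both v and w.
(b): condition met.
(c): fails — w0 sees both w0 and w2.
(d): fails — s sees both s and u.
Valid on: (b).

(b)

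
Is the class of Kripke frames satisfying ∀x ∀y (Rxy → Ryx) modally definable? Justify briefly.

Yes: it is symmetry, defined by the B schema r → □◇r.
Suppose r→□◇r is valid. Take Rxy and set V(r)={x}. Then r at x, so □◇r at x, so ◇r at y, so some z with Ryz has r; z=x, i.e. Ryx.

Yes — defined by r → □◇r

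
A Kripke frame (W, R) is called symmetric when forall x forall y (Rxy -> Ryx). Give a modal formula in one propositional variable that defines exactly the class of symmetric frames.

r → □◇r

A defining formula is r → □◇r (the B axiom).
Suppose r→□◇r is valid. Take Rxy and set V(r)={x}. Then r at x, so □◇r at x, so ◇r at y, so some z with Ryz has r; z=x, i.e. Ryx.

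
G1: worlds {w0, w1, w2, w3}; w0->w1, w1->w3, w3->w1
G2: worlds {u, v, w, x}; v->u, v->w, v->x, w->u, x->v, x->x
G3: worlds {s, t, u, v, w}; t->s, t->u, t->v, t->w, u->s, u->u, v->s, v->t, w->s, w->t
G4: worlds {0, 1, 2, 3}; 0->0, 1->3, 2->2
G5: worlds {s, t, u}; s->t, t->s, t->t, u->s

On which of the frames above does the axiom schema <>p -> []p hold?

Frame correspondent (Sahlqvist): forall x forall y forall z (Rxy & Rxz -> y = z) — i.e. partial functionality.
G1: condition met.
G2: fails — v sees both u and w.
G3: fails — t sees both s and u.
G4: condition met.
G5: fails — t sees both s and t.

G1, G4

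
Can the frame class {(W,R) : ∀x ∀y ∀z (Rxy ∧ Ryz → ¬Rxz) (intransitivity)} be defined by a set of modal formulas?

No

If a class were modally definable it would be closed under surjective bounded morphisms (Goldblatt–Thomason).
The 7-cycle (worlds 0,1,2,3,4,5,6 with 0→1→2→3→4→5→6→0) is intransitive. Mapping every world to a single reflexive point • is a surjective bounded morphism; the reflexive point is not intransitive (R••∧R•• but R••).
So no modal formula (or set of formulas) defines exactly the intransitive frames.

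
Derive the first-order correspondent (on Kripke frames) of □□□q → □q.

This is a Sahlqvist (Geach-type) schema ◇^0□^3q → □^1◇^0q.
Minimal-valuation argument: fix x; take any y with xR^0y and any z with xR^1z. Set V(q) to the set of worlds R-reachable from y in exactly 3 steps. Then □^3q holds at y, so the antecedent holds at x; validity forces ◇^0q at z, giving a w with zR^0w and yR^3w.
First-order correspondent: ∀x ∀z (xRz → ∃w (xR³w ∧ z = w)).

∀x ∀z (xRz → ∃w (xR³w ∧ z = w))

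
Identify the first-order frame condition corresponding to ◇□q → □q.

Equivalently (dual form): ◇q → □◇q.
Suppose ◇q→□◇q is valid. Take Rxy, Rxz and set V(q)={y}. Then ◇q at x, so □◇q at x, so ◇q at z, so some w with Rzw has q; w=y, i.e. Rzy. By symmetry of the argument, Ryz.
Conversely, any frame satisfying ∀x ∀y ∀z (Rxy ∧ Rxz → Ryz) validates the schema.
So the correspondent is the Euclidean property.

the Euclidean property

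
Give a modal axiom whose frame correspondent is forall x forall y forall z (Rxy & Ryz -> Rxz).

The condition is transitivity. The 4 schema □p → □□p defines it.
Suppose □p→□□p is valid. Take Rxy, Ryz and set V(p)={w : Rxw}. Then □p at x, so □□p at x, so □p at y, so p at z, i.e. Rxz.

□p → □□p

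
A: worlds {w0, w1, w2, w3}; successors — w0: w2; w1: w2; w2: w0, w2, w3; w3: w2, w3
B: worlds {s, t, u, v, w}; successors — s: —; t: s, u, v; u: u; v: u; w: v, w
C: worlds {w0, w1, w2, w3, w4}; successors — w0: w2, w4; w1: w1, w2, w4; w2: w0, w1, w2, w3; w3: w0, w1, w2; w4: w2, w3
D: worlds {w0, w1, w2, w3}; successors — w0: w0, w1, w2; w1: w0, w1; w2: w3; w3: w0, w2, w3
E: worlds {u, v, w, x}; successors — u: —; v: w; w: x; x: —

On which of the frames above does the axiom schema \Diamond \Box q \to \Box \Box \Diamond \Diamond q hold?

This is the axiom for a generalized confluence (Geach) condition; its first-order frame correspondent is \forall x \forall y \forall z ((xRy \wedge x R^2 z) \to \exists w (yRw \wedge z R^2 w)).
A: satisfies the condition.
B: fails — tRs, tR²u but no w* with sRw* and uR²w*.
C: satisfies the condition.
D: fails — w0Rw2, w0R²w1 but no w with w2Rw and w1R²w.
E: fails — vRw, vR²x but no t with wRt and xR²t.

A, C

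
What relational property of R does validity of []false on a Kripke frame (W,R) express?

This schema is the Ver axiom.
It corresponds to emptiness of R: forall x forall y ~Rxy.

emptiness of R: forall x forall y ~Rxy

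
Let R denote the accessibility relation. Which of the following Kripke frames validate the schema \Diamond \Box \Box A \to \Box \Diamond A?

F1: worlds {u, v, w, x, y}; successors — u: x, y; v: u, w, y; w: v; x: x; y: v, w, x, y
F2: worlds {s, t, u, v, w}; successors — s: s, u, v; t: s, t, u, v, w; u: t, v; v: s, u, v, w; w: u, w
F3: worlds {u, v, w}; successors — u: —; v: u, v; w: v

Frame correspondent (Sahlqvist): \forall x \forall y \forall z ((xRy \wedge xRz) \to \exists w (y R^2 w \wedge zRw)) — i.e. a generalized confluence (Geach) condition.
F1: fails — vRw, vRw but no t with wR²t and wRt.
F2: satisfies the condition.
F3: fails — vRu, vRu but no t with uR²t and uRt.

F2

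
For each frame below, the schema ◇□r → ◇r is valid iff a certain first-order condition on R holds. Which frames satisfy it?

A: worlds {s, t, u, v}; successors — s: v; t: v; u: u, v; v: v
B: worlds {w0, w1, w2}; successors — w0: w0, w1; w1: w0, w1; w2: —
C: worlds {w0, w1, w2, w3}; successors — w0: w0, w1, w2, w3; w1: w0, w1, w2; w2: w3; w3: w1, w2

A, B

Frame correspondent (Sahlqvist): ∀x ∀y (xRy → ∃w (yRw ∧ xRw)) — i.e. a generalized confluence (Geach) condition.
A: holds.
B: holds.
C: fails — w1Rw2 but no w with w2Rw and w1Rw.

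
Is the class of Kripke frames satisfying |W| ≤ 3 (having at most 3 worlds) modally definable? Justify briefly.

Modal frame validity is preserved under disjoint unions.
Any modal formula valid on each of 4 disjoint one-world frames is valid on their disjoint union (validity is preserved under disjoint unions). Each one-world frame has |W|=1≤3, but the union has |W|=4.
So the class is not modally definable.

No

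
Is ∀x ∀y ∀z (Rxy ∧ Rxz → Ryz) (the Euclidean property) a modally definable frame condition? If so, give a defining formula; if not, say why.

Yes — defined by ◇p → □◇p

The condition is the Euclidean property. A defining modal formula is ◇p → □◇p.
Suppose ◇p→□◇p is valid. Take Rxy, Rxz and set V(p)={y}. Then ◇p at x, so □◇p at x, so ◇p at z, so some w with Rzw has p; w=y, i.e. Rzy. By symmetry of the argument, Ryz.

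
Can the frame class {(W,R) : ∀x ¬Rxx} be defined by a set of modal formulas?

No — not modally definable

Modal frame validity is preserved under surjective bounded morphisms.
The 5-cycle (worlds a,b,c,d,e with a→b→c→d→e→a) is irreflexive, and the map sending every world to a single reflexive point • is a surjective bounded morphism (forth: every edge maps to (•,•); back: every world has a successor). So any modal formula valid on the 5-cycle is also valid on the reflexive point, which is not irreflexive.
So no modal formula (or set of formulas) defines exactly the irreflexive frames.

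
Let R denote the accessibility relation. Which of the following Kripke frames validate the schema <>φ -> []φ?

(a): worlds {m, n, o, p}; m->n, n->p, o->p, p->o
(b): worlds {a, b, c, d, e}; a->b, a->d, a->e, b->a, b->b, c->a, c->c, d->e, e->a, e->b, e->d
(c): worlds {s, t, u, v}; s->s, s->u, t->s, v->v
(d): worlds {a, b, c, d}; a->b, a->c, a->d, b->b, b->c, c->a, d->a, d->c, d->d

(a)

The schema corresponds to partial functionality: forall x forall y forall z (Rxy & Rxz -> y = z).
(a): satisfies the condition.
(b): fails — a sees both b and d.
(c): fails — s sees both s and u.
(d): fails — a sees both b and c.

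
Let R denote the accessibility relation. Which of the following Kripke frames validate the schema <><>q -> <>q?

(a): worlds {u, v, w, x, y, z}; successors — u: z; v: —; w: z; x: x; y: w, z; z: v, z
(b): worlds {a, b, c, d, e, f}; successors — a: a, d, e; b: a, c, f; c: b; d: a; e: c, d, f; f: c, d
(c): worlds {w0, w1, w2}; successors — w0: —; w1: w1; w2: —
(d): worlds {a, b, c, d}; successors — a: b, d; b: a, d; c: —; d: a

This is the axiom for transitivity; its first-order frame correspondent is forall x forall y forall z (Rxy & Ryz -> Rxz).
(a): fails — Ruz and Rzv but not Ruv.
(b): fails — Rbc and Rcb but not Rbb.
(c): ✓.
(d): fails — Rab and Rba but not Raa.
Valid on: (c).

(c)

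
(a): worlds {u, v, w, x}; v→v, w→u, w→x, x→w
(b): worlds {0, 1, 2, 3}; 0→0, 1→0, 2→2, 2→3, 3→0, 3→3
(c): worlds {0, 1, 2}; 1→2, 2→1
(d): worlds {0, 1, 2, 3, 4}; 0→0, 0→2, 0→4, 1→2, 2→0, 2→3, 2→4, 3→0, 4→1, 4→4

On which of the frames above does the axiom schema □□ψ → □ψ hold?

(b)

Frame correspondent (Sahlqvist): ∀x ∀y (Rxy → ∃z (Rxz ∧ Rzy)) — i.e. density.
(a): fails — Rxw but no z with Rxz and Rzw.
(b): condition met.
(c): fails — R12 but no z with R1z and Rz2.
(d): fails — R12 but no z with R1z and Rz2.
Valid on: (b).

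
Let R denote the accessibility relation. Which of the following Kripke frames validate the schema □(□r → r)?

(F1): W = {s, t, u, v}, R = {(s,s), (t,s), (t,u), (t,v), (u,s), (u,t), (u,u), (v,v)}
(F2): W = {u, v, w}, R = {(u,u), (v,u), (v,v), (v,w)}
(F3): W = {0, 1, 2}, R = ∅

(F3)

The schema corresponds to shift-reflexivity: ∀x ∀y (Rxy → Ryy).
(F1): fails — Rut but not Rtt.
(F2): fails — Rvw but not Rww.
(F3): satisfies the condition.
Valid on: (F3).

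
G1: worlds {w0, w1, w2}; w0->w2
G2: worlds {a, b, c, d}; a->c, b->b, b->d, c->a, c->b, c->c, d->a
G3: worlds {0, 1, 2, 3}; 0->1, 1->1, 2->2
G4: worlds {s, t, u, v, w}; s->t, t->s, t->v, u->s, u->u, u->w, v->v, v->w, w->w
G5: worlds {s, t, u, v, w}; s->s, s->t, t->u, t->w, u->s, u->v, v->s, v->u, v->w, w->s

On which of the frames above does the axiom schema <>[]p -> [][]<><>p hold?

The schema corresponds to a generalized confluence (Geach) condition: forall x forall y forall z ((xRy & x R^2 z) -> exists w (yRw & z R^2 w)).
G1: ✓.
G2: fails — bRb, bR²d but no w with bRw and dR²w.
G3: ✓.
G4: fails — tRs, tR²v but no w* with sRw* and vR²w*.
G5: fails — sRt, sR²t but no w* with tRw* and tR²w*.

G1, G3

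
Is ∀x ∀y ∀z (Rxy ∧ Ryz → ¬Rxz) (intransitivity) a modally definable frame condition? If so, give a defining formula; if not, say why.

Any modally definable frame class is closed under surjective bounded morphisms.
The 5-cycle (worlds w0,w1,w2,w3,w4 with w0→w1→w2→w3→w4→w0) is intransitive. Mapping every world to a single reflexive point • is a surjective bounded morphism; the reflexive point is not intransitive (R••∧R•• but R••).
Hence intransitivity is not modally definable.

No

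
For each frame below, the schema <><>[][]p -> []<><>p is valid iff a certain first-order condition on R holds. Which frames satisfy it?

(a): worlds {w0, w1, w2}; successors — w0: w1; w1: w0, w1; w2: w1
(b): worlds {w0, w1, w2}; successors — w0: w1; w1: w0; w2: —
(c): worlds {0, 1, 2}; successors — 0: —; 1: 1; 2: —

(a), (c)

This is the axiom for a generalized confluence (Geach) condition; its first-order frame correspondent is forall x forall y forall z ((x R^2 y & xRz) -> exists w (y R^2 w & z R^2 w)).
(a): condition met.
(b): fails — w0R²w0, w0Rw1 but no w with w0R²w and w1R²w.
(c): condition met.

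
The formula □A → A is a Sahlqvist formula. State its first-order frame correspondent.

Reflexivity

This schema is the T axiom.
Its frame correspondent is reflexivity — ∀x Rxx.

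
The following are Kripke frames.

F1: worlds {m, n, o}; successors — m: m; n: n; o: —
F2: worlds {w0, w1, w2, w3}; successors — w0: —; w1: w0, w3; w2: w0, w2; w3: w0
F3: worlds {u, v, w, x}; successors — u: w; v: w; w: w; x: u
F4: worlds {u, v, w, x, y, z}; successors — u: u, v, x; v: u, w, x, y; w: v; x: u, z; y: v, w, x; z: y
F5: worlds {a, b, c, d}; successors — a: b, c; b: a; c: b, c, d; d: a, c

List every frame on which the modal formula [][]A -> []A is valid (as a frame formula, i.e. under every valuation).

Frame correspondent (Sahlqvist): forall x forall y (Rxy -> exists z (Rxz & Rzy)) — i.e. density.
F1: holds.
F2: fails — Rw3w0 but no z with Rw3z and Rzw0.
F3: fails — Rxu but no z with Rxz and Rzu.
F4: fails — Rzy but no t with Rzt and Rty.
F5: fails — Rba but no z with Rbz and Rza.

F1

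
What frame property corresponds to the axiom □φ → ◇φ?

This is the D axiom.
It corresponds to seriality: ∀x ∃y Rxy.

seriality: ∀x ∃y Rxy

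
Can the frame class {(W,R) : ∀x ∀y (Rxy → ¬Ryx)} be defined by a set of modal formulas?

No

Any modally definable frame class is closed under surjective bounded morphisms.
The 4-cycle (worlds s,t,u,v with s→t→u→v→s) is asymmetric. Mapping every world to a single reflexive point • is a surjective bounded morphism, and the reflexive point is not asymmetric (R•• but asymmetry requires ¬R••).
Hence asymmetry is not modally definable.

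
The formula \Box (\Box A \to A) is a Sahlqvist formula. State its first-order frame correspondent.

Shift-reflexivity

Suppose □(□A→A) is valid. Take Rxy and set V(A)={w : Ryw}. Then at y, □A holds; since □(□A→A) at x, □A→A at y, so A at y, i.e. Ryy.
Conversely, on a frame with shift-reflexivity the schema holds at every world under every valuation.
Frame condition: \forall x \forall y (Rxy \to Ryy).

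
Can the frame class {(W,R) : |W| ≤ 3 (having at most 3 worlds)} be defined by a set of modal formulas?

No — not modally definable

Modal frame validity is preserved under disjoint unions.
Any modal formula valid on each of 4 disjoint one-world frames is valid on their disjoint union (validity is preserved under disjoint unions). Each one-world frame has |W|=1≤3, but the union has |W|=4.
Hence having at most 3 worlds is not modally definable.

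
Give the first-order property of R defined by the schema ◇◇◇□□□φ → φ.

∀x ∀y (xR³y → ∃w (yR³w ∧ x = w))

This is a Sahlqvist (Geach-type) schema ◇^3□^3φ → □^0◇^0φ.
First-order correspondent: ∀x ∀y (xR³y → ∃w (yR³w ∧ x = w)).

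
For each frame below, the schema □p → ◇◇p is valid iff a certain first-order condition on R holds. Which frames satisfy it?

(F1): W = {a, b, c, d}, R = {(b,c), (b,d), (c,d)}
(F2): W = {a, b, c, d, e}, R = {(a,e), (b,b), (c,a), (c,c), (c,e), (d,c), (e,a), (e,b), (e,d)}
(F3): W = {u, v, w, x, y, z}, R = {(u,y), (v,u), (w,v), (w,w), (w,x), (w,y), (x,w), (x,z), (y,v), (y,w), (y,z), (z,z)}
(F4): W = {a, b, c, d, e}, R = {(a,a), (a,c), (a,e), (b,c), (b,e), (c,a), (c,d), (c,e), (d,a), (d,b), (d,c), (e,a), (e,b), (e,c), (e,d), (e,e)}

This is the axiom for a generalized confluence (Geach) condition; its first-order frame correspondent is ∀x ∃w (xRw ∧ xR²w).
(F1): fails — at a but no w with aRw and aR²w.
(F2): fails — at a but no w with aRw and aR²w.
(F3): fails — at u but no t with uRt and uR²t.
(F4): holds.
Valid on: (F4).

(F4)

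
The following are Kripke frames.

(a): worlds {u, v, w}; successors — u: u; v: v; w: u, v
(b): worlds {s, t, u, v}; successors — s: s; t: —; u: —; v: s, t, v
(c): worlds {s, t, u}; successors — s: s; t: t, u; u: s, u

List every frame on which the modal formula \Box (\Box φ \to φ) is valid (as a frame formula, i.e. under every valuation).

The schema corresponds to shift-reflexivity: \forall x \forall y (Rxy \to Ryy).
(a): ✓.
(b): fails — Rvt but not Rtt.
(c): ✓.
Valid on: (a), (c).

(a), (c)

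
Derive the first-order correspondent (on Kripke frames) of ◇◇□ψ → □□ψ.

∀x ∀y ∀z ((xR²y ∧ xR²z) → ∃w (yRw ∧ z = w))

This is a Sahlqvist (Geach-type) schema ◇^2□^1ψ → □^2◇^0ψ.
First-order correspondent: ∀x ∀y ∀z ((xR²y ∧ xR²z) → ∃w (yRw ∧ z = w)).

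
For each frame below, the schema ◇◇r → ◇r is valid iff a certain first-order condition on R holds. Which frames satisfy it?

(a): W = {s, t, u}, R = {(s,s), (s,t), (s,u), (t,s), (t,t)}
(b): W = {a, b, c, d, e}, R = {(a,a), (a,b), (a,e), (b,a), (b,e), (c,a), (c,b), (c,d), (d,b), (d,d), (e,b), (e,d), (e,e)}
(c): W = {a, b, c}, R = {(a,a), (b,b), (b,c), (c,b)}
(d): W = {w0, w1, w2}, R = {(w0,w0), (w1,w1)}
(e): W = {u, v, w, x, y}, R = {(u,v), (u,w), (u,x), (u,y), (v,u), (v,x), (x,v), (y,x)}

(d)

Frame correspondent (Sahlqvist): ∀x ∀y ∀z (Rxy ∧ Ryz → Rxz) — i.e. transitivity.
(a): fails — Rts and Rsu but not Rtu.
(b): fails — Reb and Rba but not Rea.
(c): fails — Rcb and Rbc but not Rcc.
(d): satisfies the condition.
(e): fails — Ruv and Rvu but not Ruu.
Valid on: (d).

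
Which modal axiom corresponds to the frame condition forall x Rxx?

This is reflexivity; the standard corresponding axiom is T: □p → p.

□p → p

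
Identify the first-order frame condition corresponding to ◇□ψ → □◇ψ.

Suppose ◇□ψ→□◇ψ is valid. Take Rxy, Rxz and set V(ψ)={w : Ryw}. Then □ψ at y so ◇□ψ at x, so □◇ψ at x, so ◇ψ at z, giving w with Rzw and Ryw.
Conversely, on a frame with convergence the schema holds at every world under every valuation.
So the correspondent is convergence.

Convergence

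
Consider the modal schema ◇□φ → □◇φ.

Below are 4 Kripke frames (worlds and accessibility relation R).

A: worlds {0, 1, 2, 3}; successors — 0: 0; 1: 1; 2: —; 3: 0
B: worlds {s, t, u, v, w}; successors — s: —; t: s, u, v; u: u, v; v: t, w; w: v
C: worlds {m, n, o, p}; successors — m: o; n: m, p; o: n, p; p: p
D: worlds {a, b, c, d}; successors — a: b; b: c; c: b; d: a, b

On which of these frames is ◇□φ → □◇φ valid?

This is the axiom for convergence; its first-order frame correspondent is ∀x ∀y ∀z (Rxy ∧ Rxz → ∃w (Ryw ∧ Rzw)).
A: ✓.
B: fails — Rtv and Rts but v and s have no common successor.
C: fails — Rnm and Rnp but m and p have no common successor.
D: fails — Rdb and Rda but b and a have no common successor.
Valid on: A.

A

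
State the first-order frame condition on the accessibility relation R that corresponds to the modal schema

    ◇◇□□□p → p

∀x ∀y (xR²y → ∃w (yR³w ∧ x = w))

This is a Sahlqvist (Geach-type) schema ◇^2□^3p → □^0◇^0p.
Minimal-valuation argument: fix x; take any y with xR^2y and any z with xR^0z. Set V(p) to the set of worlds R-reachable from y in exactly 3 steps. Then □^3p holds at y, so the antecedent holds at x; validity forces ◇^0p at z, giving a w with zR^0w and yR^3w.
First-order correspondent: ∀x ∀y (xR²y → ∃w (yR³w ∧ x = w)).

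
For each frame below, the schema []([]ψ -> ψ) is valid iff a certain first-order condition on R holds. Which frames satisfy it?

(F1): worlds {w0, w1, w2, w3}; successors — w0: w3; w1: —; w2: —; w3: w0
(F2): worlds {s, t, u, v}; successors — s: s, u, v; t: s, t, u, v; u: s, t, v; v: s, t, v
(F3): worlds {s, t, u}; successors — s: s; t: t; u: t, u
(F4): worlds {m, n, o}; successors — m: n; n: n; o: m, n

The schema corresponds to shift-reflexivity: forall x forall y (Rxy -> Ryy).
(F1): fails — Rw0w3 but not Rw3w3.
(F2): fails — Rtu but not Ruu.
(F3): holds.
(F4): fails — Rom but not Rmm.
Valid on: (F3).

(F3)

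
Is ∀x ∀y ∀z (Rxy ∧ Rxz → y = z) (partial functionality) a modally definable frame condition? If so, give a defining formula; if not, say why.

This is a Sahlqvist condition; the CD axiom ◇p → □p defines it.
Suppose ◇p→□p is valid. Take Rxy, Rxz and set V(p)={y}. Then ◇p at x, so □p at x, so p at z, i.e. z=y.

Yes — defined by ◇p → □p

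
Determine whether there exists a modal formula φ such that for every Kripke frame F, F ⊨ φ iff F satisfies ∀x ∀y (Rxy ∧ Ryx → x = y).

Not modally definable

If a class were modally definable it would be closed under surjective bounded morphisms (Goldblatt–Thomason).
The 6-cycle (worlds s,t,u,v,w,x with s→t→u→v→w→x→s) is antisymmetric. Sending even-indexed worlds to s and odd-indexed worlds to t is a surjective bounded morphism onto the two-world frame with s↔t, which is not antisymmetric.
So the class is not modally definable.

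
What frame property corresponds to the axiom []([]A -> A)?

This schema is the T□ axiom.
Its frame correspondent is shift-reflexivity — forall x forall y (Rxy -> Ryy).

shift-reflexivity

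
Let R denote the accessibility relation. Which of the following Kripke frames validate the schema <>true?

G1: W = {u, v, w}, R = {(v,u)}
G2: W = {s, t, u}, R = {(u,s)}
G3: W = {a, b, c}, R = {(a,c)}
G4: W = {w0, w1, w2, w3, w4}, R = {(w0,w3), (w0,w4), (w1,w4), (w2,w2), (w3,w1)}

none

Frame correspondent (Sahlqvist): forall x exists y Rxy — i.e. seriality.
G1: fails — world u has no successor.
G2: fails — world s has no successor.
G3: fails — world b has no successor.
G4: fails — world w4 has no successor.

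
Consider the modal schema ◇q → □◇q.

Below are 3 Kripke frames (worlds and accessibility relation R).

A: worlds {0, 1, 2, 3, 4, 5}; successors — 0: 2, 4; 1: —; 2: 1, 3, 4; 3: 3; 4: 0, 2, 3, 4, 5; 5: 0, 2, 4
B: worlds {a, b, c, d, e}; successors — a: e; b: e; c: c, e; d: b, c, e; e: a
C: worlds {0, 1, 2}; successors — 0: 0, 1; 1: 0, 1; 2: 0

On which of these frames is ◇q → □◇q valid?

C

Frame correspondent (Sahlqvist): ∀x ∀y ∀z (Rxy ∧ Rxz → Ryz) — i.e. the Euclidean property.
A: fails — R02 and R02 but not R22.
B: fails — Rae and Rae but not Ree.
C: ✓.
Valid on: C.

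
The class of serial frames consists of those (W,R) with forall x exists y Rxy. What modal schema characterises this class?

A defining formula is □ψ → ◇ψ (the D axiom).
Suppose □ψ→◇ψ is valid. At any x set V(ψ)=W. Then □ψ at x, so ◇ψ at x, so x has a successor.

□ψ → ◇ψ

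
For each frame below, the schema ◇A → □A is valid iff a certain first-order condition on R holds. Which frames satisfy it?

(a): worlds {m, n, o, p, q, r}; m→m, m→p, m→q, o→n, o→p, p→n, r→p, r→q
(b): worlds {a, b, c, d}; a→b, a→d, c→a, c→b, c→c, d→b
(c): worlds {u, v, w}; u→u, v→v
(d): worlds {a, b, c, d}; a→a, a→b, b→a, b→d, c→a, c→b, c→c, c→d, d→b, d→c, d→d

The schema corresponds to partial functionality: ∀x ∀y ∀z (Rxy ∧ Rxz → y = z).
(a): fails — m sees both m and p.
(b): fails — a sees both b and d.
(c): ✓.
(d): fails — a sees both a and b.
Valid on: (c).

(c)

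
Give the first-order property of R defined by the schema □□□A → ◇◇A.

This is a Sahlqvist (Geach-type) schema ◇^0□^3A → □^0◇^2A.
Minimal-valuation argument: fix x; take any y with xR^0y and any z with xR^0z. Set V(A) to the set of worlds R-reachable from y in exactly 3 steps. Then □^3A holds at y, so the antecedent holds at x; validity forces ◇^2A at z, giving a w with zR^2w and yR^3w.
First-order correspondent: ∀x ∃w (xR³w ∧ xR²w).

∀x ∃w (xR³w ∧ xR²w)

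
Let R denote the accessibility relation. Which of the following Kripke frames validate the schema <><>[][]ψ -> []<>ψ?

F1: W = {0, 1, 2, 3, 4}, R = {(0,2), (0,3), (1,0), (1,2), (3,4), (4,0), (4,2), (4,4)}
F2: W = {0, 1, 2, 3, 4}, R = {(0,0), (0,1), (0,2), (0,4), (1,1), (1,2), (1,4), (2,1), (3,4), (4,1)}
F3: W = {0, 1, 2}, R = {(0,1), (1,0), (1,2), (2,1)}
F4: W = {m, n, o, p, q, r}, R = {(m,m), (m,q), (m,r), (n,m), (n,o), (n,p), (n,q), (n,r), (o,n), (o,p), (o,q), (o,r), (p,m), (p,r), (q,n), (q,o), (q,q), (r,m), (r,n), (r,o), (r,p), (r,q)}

Frame correspondent (Sahlqvist): forall x forall y forall z ((x R^2 y & xRz) -> exists w (y R^2 w & zRw)) — i.e. a generalized confluence (Geach) condition.
F1: fails — 0R²4, 0R2 but no w with 4R²w and 2Rw.
F2: holds.
F3: holds.
F4: holds.
Valid on: F2, F3, F4.

F2, F3, F4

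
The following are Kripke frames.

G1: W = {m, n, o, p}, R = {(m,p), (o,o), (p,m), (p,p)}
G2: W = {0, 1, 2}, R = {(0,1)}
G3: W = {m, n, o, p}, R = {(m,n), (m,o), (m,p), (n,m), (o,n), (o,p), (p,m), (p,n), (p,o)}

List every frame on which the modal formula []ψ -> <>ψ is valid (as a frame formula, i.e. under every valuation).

This is the axiom for seriality; its first-order frame correspondent is forall x exists y Rxy.
G1: fails — world n has no successor.
G2: fails — world 1 has no successor.
G3: condition met.
Valid on: G3.

G3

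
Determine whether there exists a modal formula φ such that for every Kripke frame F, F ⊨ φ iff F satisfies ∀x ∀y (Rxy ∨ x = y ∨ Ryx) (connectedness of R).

Any modally definable frame class is closed under disjoint unions.
Take 3 disjoint single-world reflexive frames: each is trivially connected, but their disjoint union has 3 worlds with no edge between distinct components, so it is not connected.
So no modal formula (or set of formulas) defines exactly the connected frames.

No — not modally definable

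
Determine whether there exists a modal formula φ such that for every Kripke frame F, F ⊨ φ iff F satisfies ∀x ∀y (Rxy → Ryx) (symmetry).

Yes, by p → □◇p

This is a Sahlqvist condition; the B axiom p → □◇p defines it.
Suppose p→□◇p is valid. Take Rxy and set V(p)={x}. Then p at x, so □◇p at x, so ◇p at y, so some z with Ryz has p; z=x, i.e. Ryx.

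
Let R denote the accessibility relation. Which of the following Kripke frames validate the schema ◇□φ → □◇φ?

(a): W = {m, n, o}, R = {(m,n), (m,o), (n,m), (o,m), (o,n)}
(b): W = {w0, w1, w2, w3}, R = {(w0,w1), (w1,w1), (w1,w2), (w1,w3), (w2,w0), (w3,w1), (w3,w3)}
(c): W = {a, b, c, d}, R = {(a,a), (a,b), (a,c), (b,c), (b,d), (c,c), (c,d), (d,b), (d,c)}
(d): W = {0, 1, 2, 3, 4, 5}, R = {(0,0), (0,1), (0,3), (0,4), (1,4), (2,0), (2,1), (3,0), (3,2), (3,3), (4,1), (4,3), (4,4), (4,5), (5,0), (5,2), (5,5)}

(c)

This is the axiom for convergence; its first-order frame correspondent is ∀x ∀y ∀z (Rxy ∧ Rxz → ∃w (Ryw ∧ Rzw)).
(a): fails — Rom and Ron but m and n have no common successor.
(b): fails — Rw1w2 and Rw1w1 but w2 and w1 have no common successor.
(c): satisfies the condition.
(d): fails — R01 and R03 but 1 and 3 have no common successor.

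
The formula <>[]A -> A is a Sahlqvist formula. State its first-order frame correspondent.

Symmetry

Replacing A by ¬A and contraposing gives the equivalent schema A → □◇A.
Suppose A→□◇A is valid. Take Rxy and set V(A)={x}. Then A at x, so □◇A at x, so ◇A at y, so some z with Ryz has A; z=x, i.e. Ryx.
Conversely, on a frame with symmetry the schema holds at every world under every valuation.
So the correspondent is symmetry.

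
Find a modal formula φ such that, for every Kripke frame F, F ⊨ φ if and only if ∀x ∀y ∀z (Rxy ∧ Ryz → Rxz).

The condition is transitivity. The 4 schema □p → □□p defines it.
Suppose □p→□□p is valid. Take Rxy, Ryz and set V(p)={w : Rxw}. Then □p at x, so □□p at x, so □p at y, so p at z, i.e. Rxz.

□p → □□p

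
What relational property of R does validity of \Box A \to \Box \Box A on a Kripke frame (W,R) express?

This schema is the 4 axiom.
It corresponds to transitivity: \forall x \forall y \forall z (Rxy \wedge Ryz \to Rxz).

Transitivity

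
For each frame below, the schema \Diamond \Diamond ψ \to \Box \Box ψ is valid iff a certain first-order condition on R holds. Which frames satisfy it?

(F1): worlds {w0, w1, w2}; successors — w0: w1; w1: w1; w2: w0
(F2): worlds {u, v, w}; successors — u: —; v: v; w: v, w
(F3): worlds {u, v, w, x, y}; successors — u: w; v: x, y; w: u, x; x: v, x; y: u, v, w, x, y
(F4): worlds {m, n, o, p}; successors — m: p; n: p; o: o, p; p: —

The schema corresponds to a generalized confluence (Geach) condition: \forall x \forall y \forall z ((x R^2 y \wedge x R^2 z) \to \exists w (y = w \wedge z = w)).
(F1): satisfies the condition.
(F2): fails — wR²v, wR²w but v ≠ w.
(F3): fails — uR²u, uR²x but u ≠ x.
(F4): fails — oR²o, oR²p but o ≠ p.

(F1)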